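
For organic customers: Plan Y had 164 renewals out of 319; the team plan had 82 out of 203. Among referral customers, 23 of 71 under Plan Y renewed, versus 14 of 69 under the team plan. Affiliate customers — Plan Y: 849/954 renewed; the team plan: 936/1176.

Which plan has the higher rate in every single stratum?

Plan Y

Organic: Plan Y 164/319 = 51.4%, the team plan 82/203 = 40.4% → Plan Y
Referral: Plan Y 23/71 = 32.4%, the team plan 14/69 = 20.3% → Plan Y
Affiliate: Plan Y 849/954 = 89.0%, the team plan 936/1176 = 79.6% → Plan Y
Plan Y has the higher rate in all 3 groups.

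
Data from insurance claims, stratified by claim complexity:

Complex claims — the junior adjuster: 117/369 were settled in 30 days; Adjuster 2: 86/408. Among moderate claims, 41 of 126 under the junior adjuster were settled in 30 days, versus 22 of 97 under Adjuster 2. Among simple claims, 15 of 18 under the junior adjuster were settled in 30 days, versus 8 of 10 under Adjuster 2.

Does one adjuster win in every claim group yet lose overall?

Complex: the junior adjuster 117/369 = 31.7%, Adjuster 2 86/408 = 21.1% → the junior adjuster
Moderate: the junior adjuster 41/126 = 32.5%, Adjuster 2 22/97 = 22.7% → the junior adjuster
Simple: the junior adjuster 15/18 = 83.3%, Adjuster 2 8/10 = 80.0% → the junior adjuster
Overall: the junior adjuster 173/513 = 33.7%, Adjuster 2 116/515 = 22.5% → the junior adjuster
The junior adjuster wins overall and in every claim group — no reversal.

No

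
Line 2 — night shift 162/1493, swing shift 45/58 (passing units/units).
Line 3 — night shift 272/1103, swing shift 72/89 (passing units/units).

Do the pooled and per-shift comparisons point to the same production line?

Night shift: Line 2 162/1493 = 10.9%, Line 3 272/1103 = 24.7% → Line 3
Swing shift: Line 2 45/58 = 77.6%, Line 3 72/89 = 80.9% → Line 3
Overall: Line 2 207/1551 = 13.3%, Line 3 344/1192 = 28.9% → Line 3
Line 3 wins overall and in every shift group — no reversal.

Yes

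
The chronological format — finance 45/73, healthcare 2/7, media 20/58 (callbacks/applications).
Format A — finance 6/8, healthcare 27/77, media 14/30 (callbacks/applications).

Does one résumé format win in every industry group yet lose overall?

Finance: the chronological format 45/73 = 61.6%, Format A 6/8 = 75.0% → Format A
Healthcare: the chronological format 2/7 = 28.6%, Format A 27/77 = 35.1% → Format A
Media: the chronological format 20/58 = 34.5%, Format A 14/30 = 46.7% → Format A
Overall: the chronological format 67/138 = 48.6%, Format A 47/115 = 40.9% → the chronological format
Format A wins each industry group but the chronological format wins overall — the comparison reverses. Format A's applications skew toward healthcare, which has a lower base rate.

Yes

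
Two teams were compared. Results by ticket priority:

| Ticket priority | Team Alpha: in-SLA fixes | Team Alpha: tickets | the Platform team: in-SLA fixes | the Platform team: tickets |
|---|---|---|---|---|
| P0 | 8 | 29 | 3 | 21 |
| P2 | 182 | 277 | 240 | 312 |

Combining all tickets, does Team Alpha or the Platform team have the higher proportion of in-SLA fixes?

P0: Team Alpha 8/29 = 27.6%, the Platform team 3/21 = 14.3% → Team Alpha
P2: Team Alpha 182/277 = 65.7%, the Platform team 240/312 = 76.9% → the Platform team
Overall: Team Alpha 190/306 = 62.1%, the Platform team 243/333 = 73.0% → the Platform team
(Neither sweeps every ticket group, but the Platform team has the higher pooled rate.)

the Platform team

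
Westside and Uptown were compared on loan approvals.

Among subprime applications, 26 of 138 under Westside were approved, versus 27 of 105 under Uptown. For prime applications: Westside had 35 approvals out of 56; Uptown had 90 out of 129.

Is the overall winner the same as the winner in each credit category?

Yes

Subprime: Westside 26/138 = 18.8%, Uptown 27/105 = 25.7% → Uptown
Prime: Westside 35/56 = 62.5%, Uptown 90/129 = 69.8% → Uptown
Overall: Westside 61/194 = 31.4%, Uptown 117/234 = 50.0% → Uptown
Uptown wins overall and in every credit group — no reversal.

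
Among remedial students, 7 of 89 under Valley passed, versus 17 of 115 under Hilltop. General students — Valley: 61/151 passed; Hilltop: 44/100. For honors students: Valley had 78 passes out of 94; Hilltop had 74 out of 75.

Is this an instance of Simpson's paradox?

No

Remedial: Valley 7/89 = 7.9%, Hilltop 17/115 = 14.8% → Hilltop
General: Valley 61/151 = 40.4%, Hilltop 44/100 = 44.0% → Hilltop
Honors: Valley 78/94 = 83.0%, Hilltop 74/75 = 98.7% → Hilltop
Overall: Valley 146/334 = 43.7%, Hilltop 135/290 = 46.6% → Hilltop
Hilltop wins overall and in every student group — no reversal.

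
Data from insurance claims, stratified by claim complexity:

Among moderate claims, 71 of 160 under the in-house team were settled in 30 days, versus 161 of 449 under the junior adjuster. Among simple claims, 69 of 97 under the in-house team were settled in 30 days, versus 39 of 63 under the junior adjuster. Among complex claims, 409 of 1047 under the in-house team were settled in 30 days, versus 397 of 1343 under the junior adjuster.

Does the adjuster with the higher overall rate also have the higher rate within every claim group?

Moderate: the in-house team 71/160 = 44.4%, the junior adjuster 161/449 = 35.9% → the in-house team
Simple: the in-house team 69/97 = 71.1%, the junior adjuster 39/63 = 61.9% → the in-house team
Complex: the in-house team 409/1047 = 39.1%, the junior adjuster 397/1343 = 29.6% → the in-house team
Overall: the in-house team 549/1304 = 42.1%, the junior adjuster 597/1855 = 32.2% → the in-house team
The in-house team wins overall and in every claim group — no reversal.

Yes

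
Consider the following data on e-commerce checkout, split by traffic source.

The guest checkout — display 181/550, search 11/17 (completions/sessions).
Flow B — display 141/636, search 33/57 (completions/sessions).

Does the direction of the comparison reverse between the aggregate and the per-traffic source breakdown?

Display: the guest checkout 181/550 = 32.9%, Flow B 141/636 = 22.2% → the guest checkout
Search: the guest checkout 11/17 = 64.7%, Flow B 33/57 = 57.9% → the guest checkout
Overall: the guest checkout 192/567 = 33.9%, Flow B 174/693 = 25.1% → the guest checkout
The guest checkout wins overall and in every traffic group — no reversal.

No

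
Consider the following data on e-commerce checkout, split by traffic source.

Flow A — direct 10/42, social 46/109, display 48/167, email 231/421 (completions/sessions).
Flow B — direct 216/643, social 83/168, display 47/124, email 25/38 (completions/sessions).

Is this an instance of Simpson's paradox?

Direct: Flow A 10/42 = 23.8%, Flow B 216/643 = 33.6% → Flow B
Social: Flow A 46/109 = 42.2%, Flow B 83/168 = 49.4% → Flow B
Display: Flow A 48/167 = 28.7%, Flow B 47/124 = 37.9% → Flow B
Email: Flow A 231/421 = 54.9%, Flow B 25/38 = 65.8% → Flow B
Overall: Flow A 335/739 = 45.3%, Flow B 371/973 = 38.1% → Flow A
Flow B wins each traffic group but Flow A wins overall — the comparison reverses. Flow B's sessions skew toward direct, which has a lower base rate.

Yes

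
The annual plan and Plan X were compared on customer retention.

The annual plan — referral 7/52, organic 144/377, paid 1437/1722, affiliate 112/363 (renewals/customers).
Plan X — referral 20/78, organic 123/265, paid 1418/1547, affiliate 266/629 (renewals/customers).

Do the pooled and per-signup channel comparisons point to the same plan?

Yes

Referral: the annual plan 7/52 = 13.5%, Plan X 20/78 = 25.6% → Plan X
Organic: the annual plan 144/377 = 38.2%, Plan X 123/265 = 46.4% → Plan X
Paid: the annual plan 1437/1722 = 83.4%, Plan X 1418/1547 = 91.7% → Plan X
Affiliate: the annual plan 112/363 = 30.9%, Plan X 266/629 = 42.3% → Plan X
Overall: the annual plan 1700/2514 = 67.6%, Plan X 1827/2519 = 72.5% → Plan X
Plan X wins overall and in every signup group — no reversal.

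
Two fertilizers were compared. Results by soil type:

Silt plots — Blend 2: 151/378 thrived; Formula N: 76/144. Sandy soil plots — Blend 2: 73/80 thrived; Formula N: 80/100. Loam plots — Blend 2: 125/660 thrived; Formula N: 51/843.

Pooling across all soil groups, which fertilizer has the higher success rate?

Blend 2

Silt: Blend 2 151/378 = 39.9%, Formula N 76/144 = 52.8% → Formula N
Sandy soil: Blend 2 73/80 = 91.2%, Formula N 80/100 = 80.0% → Blend 2
Loam: Blend 2 125/660 = 18.9%, Formula N 51/843 = 6.0% → Blend 2
Overall: Blend 2 349/1118 = 31.2%, Formula N 207/1087 = 19.0% → Blend 2
(Neither sweeps every soil group, but Blend 2 has the higher pooled rate.)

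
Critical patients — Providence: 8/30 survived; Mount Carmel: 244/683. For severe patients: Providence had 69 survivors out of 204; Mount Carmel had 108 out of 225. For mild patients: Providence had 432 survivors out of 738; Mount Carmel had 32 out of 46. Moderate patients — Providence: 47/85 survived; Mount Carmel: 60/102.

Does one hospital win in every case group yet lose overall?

Yes

Critical: Providence 8/30 = 26.7%, Mount Carmel 244/683 = 35.7% → Mount Carmel
Severe: Providence 69/204 = 33.8%, Mount Carmel 108/225 = 48.0% → Mount Carmel
Mild: Providence 432/738 = 58.5%, Mount Carmel 32/46 = 69.6% → Mount Carmel
Moderate: Providence 47/85 = 55.3%, Mount Carmel 60/102 = 58.8% → Mount Carmel
Overall: Providence 556/1057 = 52.6%, Mount Carmel 444/1056 = 42.0% → Providence
Mount Carmel wins each case group but Providence wins overall — the comparison reverses. Mount Carmel's patients skew toward critical, which has a lower base rate.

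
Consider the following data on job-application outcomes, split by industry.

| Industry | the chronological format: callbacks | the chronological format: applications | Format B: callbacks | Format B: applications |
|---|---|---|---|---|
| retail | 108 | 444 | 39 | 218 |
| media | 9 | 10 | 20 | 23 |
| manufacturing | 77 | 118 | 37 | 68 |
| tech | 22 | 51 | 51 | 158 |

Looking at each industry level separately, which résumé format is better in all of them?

Retail: the chronological format 108/444 = 24.3%, Format B 39/218 = 17.9% → the chronological format
Media: the chronological format 9/10 = 90.0%, Format B 20/23 = 87.0% → the chronological format
Manufacturing: the chronological format 77/118 = 65.3%, Format B 37/68 = 54.4% → the chronological format
Tech: the chronological format 22/51 = 43.1%, Format B 51/158 = 32.3% → the chronological format
The chronological format has the higher rate in all 4 groups.

the chronological format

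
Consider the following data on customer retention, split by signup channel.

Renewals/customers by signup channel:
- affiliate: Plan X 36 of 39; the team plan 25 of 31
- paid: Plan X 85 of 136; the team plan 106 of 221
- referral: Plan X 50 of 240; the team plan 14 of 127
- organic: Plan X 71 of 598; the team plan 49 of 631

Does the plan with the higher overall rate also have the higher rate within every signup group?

Affiliate: Plan X 36/39 = 92.3%, the team plan 25/31 = 80.6% → Plan X
Paid: Plan X 85/136 = 62.5%, the team plan 106/221 = 48.0% → Plan X
Referral: Plan X 50/240 = 20.8%, the team plan 14/127 = 11.0% → Plan X
Organic: Plan X 71/598 = 11.9%, the team plan 49/631 = 7.8% → Plan X
Overall: Plan X 242/1013 = 23.9%, the team plan 194/1010 = 19.2% → Plan X
Plan X wins overall and in every signup group — no reversal.

Yes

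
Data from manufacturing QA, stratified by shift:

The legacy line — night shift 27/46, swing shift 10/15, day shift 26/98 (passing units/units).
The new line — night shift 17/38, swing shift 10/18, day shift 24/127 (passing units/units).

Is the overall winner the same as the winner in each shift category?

Night shift: the legacy line 27/46 = 58.7%, the new line 17/38 = 44.7% → the legacy line
Swing shift: the legacy line 10/15 = 66.7%, the new line 10/18 = 55.6% → the legacy line
Day shift: the legacy line 26/98 = 26.5%, the new line 24/127 = 18.9% → the legacy line
Overall: the legacy line 63/159 = 39.6%, the new line 51/183 = 27.9% → the legacy line
The legacy line wins overall and in every shift group — no reversal.

Yes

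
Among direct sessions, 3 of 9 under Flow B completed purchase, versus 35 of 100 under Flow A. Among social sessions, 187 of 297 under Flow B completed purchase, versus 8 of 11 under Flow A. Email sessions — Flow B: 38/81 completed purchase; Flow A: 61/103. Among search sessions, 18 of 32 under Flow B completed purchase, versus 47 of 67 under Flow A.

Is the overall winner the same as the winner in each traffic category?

No

Direct: Flow B 3/9 = 33.3%, Flow A 35/100 = 35.0% → Flow A
Social: Flow B 187/297 = 63.0%, Flow A 8/11 = 72.7% → Flow A
Email: Flow B 38/81 = 46.9%, Flow A 61/103 = 59.2% → Flow A
Search: Flow B 18/32 = 56.2%, Flow A 47/67 = 70.1% → Flow A
Overall: Flow B 246/419 = 58.7%, Flow A 151/281 = 53.7% → Flow B
Flow A wins each traffic group but Flow B wins overall — the comparison reverses. Flow A's sessions skew toward direct, which has a lower base rate.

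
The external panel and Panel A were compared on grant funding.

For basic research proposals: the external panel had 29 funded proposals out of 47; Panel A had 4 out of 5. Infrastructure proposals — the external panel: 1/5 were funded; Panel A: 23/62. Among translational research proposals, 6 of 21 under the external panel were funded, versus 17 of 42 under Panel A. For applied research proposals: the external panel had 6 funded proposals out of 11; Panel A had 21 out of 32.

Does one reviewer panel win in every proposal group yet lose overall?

Basic research: the external panel 29/47 = 61.7%, Panel A 4/5 = 80.0% → Panel A
Infrastructure: the external panel 1/5 = 20.0%, Panel A 23/62 = 37.1% → Panel A
Translational research: the external panel 6/21 = 28.6%, Panel A 17/42 = 40.5% → Panel A
Applied research: the external panel 6/11 = 54.5%, Panel A 21/32 = 65.6% → Panel A
Overall: the external panel 42/84 = 50.0%, Panel A 65/141 = 46.1% → the external panel
Panel A wins each proposal group but the external panel wins overall — the comparison reverses. Panel A's proposals skew toward infrastructure, which has a lower base rate.

Yes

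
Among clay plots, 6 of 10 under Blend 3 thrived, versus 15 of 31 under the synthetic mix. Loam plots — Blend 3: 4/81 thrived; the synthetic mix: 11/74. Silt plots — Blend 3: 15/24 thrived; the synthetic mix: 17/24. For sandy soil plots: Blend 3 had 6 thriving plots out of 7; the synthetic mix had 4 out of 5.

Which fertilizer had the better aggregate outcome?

the synthetic mix

Clay: Blend 3 6/10 = 60.0%, the synthetic mix 15/31 = 48.4% → Blend 3
Loam: Blend 3 4/81 = 4.9%, the synthetic mix 11/74 = 14.9% → the synthetic mix
Silt: Blend 3 15/24 = 62.5%, the synthetic mix 17/24 = 70.8% → the synthetic mix
Sandy soil: Blend 3 6/7 = 85.7%, the synthetic mix 4/5 = 80.0% → Blend 3
Overall: Blend 3 31/122 = 25.4%, the synthetic mix 47/134 = 35.1% → the synthetic mix
(Neither sweeps every soil group, but the synthetic mix has the higher pooled rate.)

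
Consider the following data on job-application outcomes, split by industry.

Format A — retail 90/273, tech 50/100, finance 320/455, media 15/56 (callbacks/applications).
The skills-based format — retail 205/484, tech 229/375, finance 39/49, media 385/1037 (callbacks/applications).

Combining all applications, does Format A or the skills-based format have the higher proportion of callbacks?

Format A

Retail: Format A 90/273 = 33.0%, the skills-based format 205/484 = 42.4% → the skills-based format
Tech: Format A 50/100 = 50.0%, the skills-based format 229/375 = 61.1% → the skills-based format
Finance: Format A 320/455 = 70.3%, the skills-based format 39/49 = 79.6% → the skills-based format
Media: Format A 15/56 = 26.8%, the skills-based format 385/1037 = 37.1% → the skills-based format
Overall: Format A 475/884 = 53.7%, the skills-based format 858/1945 = 44.1% → Format A
(The skills-based format wins every industry group but Format A wins overall — the skills-based format's applications skew toward the low-rate media group.)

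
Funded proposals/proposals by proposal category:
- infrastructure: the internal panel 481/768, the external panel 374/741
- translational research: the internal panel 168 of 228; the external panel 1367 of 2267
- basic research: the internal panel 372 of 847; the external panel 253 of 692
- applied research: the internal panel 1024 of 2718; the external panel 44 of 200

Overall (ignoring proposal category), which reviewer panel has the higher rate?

Infrastructure: the internal panel 481/768 = 62.6%, the external panel 374/741 = 50.5% → the internal panel
Translational research: the internal panel 168/228 = 73.7%, the external panel 1367/2267 = 60.3% → the internal panel
Basic research: the internal panel 372/847 = 43.9%, the external panel 253/692 = 36.6% → the internal panel
Applied research: the internal panel 1024/2718 = 37.7%, the external panel 44/200 = 22.0% → the internal panel
Overall: the internal panel 2045/4561 = 44.8%, the external panel 2038/3900 = 52.3% → the external panel
(The internal panel wins every proposal group but the external panel wins overall — the internal panel's proposals skew toward the low-rate applied research group.)

the external panel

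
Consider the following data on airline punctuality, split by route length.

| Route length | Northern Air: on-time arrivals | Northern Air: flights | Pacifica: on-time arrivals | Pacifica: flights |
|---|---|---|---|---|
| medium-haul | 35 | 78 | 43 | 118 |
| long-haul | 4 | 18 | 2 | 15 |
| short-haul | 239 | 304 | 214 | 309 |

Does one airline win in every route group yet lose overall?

No

Medium-haul: Northern Air 35/78 = 44.9%, Pacifica 43/118 = 36.4% → Northern Air
Long-haul: Northern Air 4/18 = 22.2%, Pacifica 2/15 = 13.3% → Northern Air
Short-haul: Northern Air 239/304 = 78.6%, Pacifica 214/309 = 69.3% → Northern Air
Overall: Northern Air 278/400 = 69.5%, Pacifica 259/442 = 58.6% → Northern Air
Northern Air wins overall and in every route group — no reversal.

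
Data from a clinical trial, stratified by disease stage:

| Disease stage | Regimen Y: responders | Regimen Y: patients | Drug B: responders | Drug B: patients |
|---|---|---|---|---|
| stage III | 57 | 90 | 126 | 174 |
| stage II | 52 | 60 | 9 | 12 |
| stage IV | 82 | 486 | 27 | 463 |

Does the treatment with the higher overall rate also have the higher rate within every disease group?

No

Stage III: Regimen Y 57/90 = 63.3%, Drug B 126/174 = 72.4% → Drug B
Stage II: Regimen Y 52/60 = 86.7%, Drug B 9/12 = 75.0% → Regimen Y
Stage IV: Regimen Y 82/486 = 16.9%, Drug B 27/463 = 5.8% → Regimen Y
Overall: Regimen Y 191/636 = 30.0%, Drug B 162/649 = 25.0% → Regimen Y
Neither sweeps: Regimen Y wins 2 of 3 groups, Drug B wins 1. Regimen Y wins overall but not every group — no Simpson reversal.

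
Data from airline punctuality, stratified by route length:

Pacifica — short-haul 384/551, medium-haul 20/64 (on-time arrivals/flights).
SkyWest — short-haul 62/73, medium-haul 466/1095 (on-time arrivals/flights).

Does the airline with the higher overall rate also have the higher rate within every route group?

Short-haul: Pacifica 384/551 = 69.7%, SkyWest 62/73 = 84.9% → SkyWest
Medium-haul: Pacifica 20/64 = 31.2%, SkyWest 466/1095 = 42.6% → SkyWest
Overall: Pacifica 404/615 = 65.7%, SkyWest 528/1168 = 45.2% → Pacifica
SkyWest wins each route group but Pacifica wins overall — the comparison reverses. SkyWest's flights skew toward medium-haul, which has a lower base rate.

No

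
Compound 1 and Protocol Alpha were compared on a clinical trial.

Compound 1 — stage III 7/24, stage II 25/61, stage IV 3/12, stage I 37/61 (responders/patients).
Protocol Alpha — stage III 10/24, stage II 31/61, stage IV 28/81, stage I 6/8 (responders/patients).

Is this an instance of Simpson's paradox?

Stage III: Compound 1 7/24 = 29.2%, Protocol Alpha 10/24 = 41.7% → Protocol Alpha
Stage II: Compound 1 25/61 = 41.0%, Protocol Alpha 31/61 = 50.8% → Protocol Alpha
Stage IV: Compound 1 3/12 = 25.0%, Protocol Alpha 28/81 = 34.6% → Protocol Alpha
Stage I: Compound 1 37/61 = 60.7%, Protocol Alpha 6/8 = 75.0% → Protocol Alpha
Overall: Compound 1 72/158 = 45.6%, Protocol Alpha 75/174 = 43.1% → Compound 1
Protocol Alpha wins each disease group but Compound 1 wins overall — the comparison reverses. Protocol Alpha's patients skew toward stage IV, which has a lower base rate.

Yes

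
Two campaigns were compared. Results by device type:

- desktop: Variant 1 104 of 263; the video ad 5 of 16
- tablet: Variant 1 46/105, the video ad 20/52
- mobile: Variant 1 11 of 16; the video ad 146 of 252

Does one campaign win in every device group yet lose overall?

Desktop: Variant 1 104/263 = 39.5%, the video ad 5/16 = 31.2% → Variant 1
Tablet: Variant 1 46/105 = 43.8%, the video ad 20/52 = 38.5% → Variant 1
Mobile: Variant 1 11/16 = 68.8%, the video ad 146/252 = 57.9% → Variant 1
Overall: Variant 1 161/384 = 41.9%, the video ad 171/320 = 53.4% → the video ad
Variant 1 wins each device group but the video ad wins overall — the comparison reverses. Variant 1's impressions skew toward desktop, which has a lower base rate.

Yes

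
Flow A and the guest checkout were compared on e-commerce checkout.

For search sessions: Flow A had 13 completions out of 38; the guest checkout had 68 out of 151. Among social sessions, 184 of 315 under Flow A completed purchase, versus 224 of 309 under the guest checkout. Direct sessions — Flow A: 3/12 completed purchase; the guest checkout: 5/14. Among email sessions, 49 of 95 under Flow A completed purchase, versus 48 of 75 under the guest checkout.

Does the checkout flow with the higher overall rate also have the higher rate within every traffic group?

Search: Flow A 13/38 = 34.2%, the guest checkout 68/151 = 45.0% → the guest checkout
Social: Flow A 184/315 = 58.4%, the guest checkout 224/309 = 72.5% → the guest checkout
Direct: Flow A 3/12 = 25.0%, the guest checkout 5/14 = 35.7% → the guest checkout
Email: Flow A 49/95 = 51.6%, the guest checkout 48/75 = 64.0% → the guest checkout
Overall: Flow A 249/460 = 54.1%, the guest checkout 345/549 = 62.8% → the guest checkout
The guest checkout wins overall and in every traffic group — no reversal.

Yes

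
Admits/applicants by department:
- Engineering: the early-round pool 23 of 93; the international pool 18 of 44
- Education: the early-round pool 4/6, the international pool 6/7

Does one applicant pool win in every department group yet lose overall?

Engineering: the early-round pool 23/93 = 24.7%, the international pool 18/44 = 40.9% → the international pool
Education: the early-round pool 4/6 = 66.7%, the international pool 6/7 = 85.7% → the international pool
Overall: the early-round pool 27/99 = 27.3%, the international pool 24/51 = 47.1% → the international pool
The international pool wins overall and in every department group — no reversal.

No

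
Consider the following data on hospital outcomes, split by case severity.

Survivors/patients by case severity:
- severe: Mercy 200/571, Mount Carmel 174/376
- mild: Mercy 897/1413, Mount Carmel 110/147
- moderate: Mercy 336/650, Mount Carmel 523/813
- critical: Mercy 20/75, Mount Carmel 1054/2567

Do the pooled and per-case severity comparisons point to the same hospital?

No

Severe: Mercy 200/571 = 35.0%, Mount Carmel 174/376 = 46.3% → Mount Carmel
Mild: Mercy 897/1413 = 63.5%, Mount Carmel 110/147 = 74.8% → Mount Carmel
Moderate: Mercy 336/650 = 51.7%, Mount Carmel 523/813 = 64.3% → Mount Carmel
Critical: Mercy 20/75 = 26.7%, Mount Carmel 1054/2567 = 41.1% → Mount Carmel
Overall: Mercy 1453/2709 = 53.6%, Mount Carmel 1861/3903 = 47.7% → Mercy
Mount Carmel wins each case group but Mercy wins overall — the comparison reverses. Mount Carmel's patients skew toward critical, which has a lower base rate.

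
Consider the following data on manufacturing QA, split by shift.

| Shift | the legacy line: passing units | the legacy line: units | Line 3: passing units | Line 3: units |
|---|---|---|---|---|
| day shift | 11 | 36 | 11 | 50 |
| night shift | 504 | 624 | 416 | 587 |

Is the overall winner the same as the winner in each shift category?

Yes

Day shift: the legacy line 11/36 = 30.6%, Line 3 11/50 = 22.0% → the legacy line
Night shift: the legacy line 504/624 = 80.8%, Line 3 416/587 = 70.9% → the legacy line
Overall: the legacy line 515/660 = 78.0%, Line 3 427/637 = 67.0% → the legacy line
The legacy line wins overall and in every shift group — no reversal.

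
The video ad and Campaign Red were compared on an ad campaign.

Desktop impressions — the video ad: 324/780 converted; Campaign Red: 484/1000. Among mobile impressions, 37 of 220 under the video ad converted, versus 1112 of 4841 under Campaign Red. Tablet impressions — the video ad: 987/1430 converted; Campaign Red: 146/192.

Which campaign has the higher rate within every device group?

Desktop: the video ad 324/780 = 41.5%, Campaign Red 484/1000 = 48.4% → Campaign Red
Mobile: the video ad 37/220 = 16.8%, Campaign Red 1112/4841 = 23.0% → Campaign Red
Tablet: the video ad 987/1430 = 69.0%, Campaign Red 146/192 = 76.0% → Campaign Red
Campaign Red has the higher rate in all 3 groups.

Campaign Red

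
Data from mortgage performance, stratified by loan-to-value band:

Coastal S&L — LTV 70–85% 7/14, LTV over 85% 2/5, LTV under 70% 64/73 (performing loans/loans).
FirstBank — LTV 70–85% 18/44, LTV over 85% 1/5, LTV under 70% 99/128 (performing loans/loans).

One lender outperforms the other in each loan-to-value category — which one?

Coastal S&L

LTV 70–85%: Coastal S&L 7/14 = 50.0%, FirstBank 18/44 = 40.9% → Coastal S&L
LTV over 85%: Coastal S&L 2/5 = 40.0%, FirstBank 1/5 = 20.0% → Coastal S&L
LTV under 70%: Coastal S&L 64/73 = 87.7%, FirstBank 99/128 = 77.3% → Coastal S&L
Coastal S&L has the higher rate in all 3 groups.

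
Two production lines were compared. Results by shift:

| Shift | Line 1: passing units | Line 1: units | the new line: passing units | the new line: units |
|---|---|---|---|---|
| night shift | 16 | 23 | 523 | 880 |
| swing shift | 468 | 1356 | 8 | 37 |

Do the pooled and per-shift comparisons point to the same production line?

Night shift: Line 1 16/23 = 69.6%, the new line 523/880 = 59.4% → Line 1
Swing shift: Line 1 468/1356 = 34.5%, the new line 8/37 = 21.6% → Line 1
Overall: Line 1 484/1379 = 35.1%, the new line 531/917 = 57.9% → the new line
Line 1 wins each shift group but the new line wins overall — the comparison reverses. Line 1's units skew toward swing shift, which has a lower base rate.

No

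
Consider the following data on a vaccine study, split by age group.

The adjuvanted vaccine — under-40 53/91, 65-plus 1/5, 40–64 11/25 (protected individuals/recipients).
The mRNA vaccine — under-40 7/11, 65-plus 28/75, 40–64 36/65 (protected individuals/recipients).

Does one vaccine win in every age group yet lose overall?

Yes

Under-40: the adjuvanted vaccine 53/91 = 58.2%, the mRNA vaccine 7/11 = 63.6% → the mRNA vaccine
65-plus: the adjuvanted vaccine 1/5 = 20.0%, the mRNA vaccine 28/75 = 37.3% → the mRNA vaccine
40–64: the adjuvanted vaccine 11/25 = 44.0%, the mRNA vaccine 36/65 = 55.4% → the mRNA vaccine
Overall: the adjuvanted vaccine 65/121 = 53.7%, the mRNA vaccine 71/151 = 47.0% → the adjuvanted vaccine
The mRNA vaccine wins each age group but the adjuvanted vaccine wins overall — the comparison reverses. The mRNA vaccine's recipients skew toward 65-plus, which has a lower base rate.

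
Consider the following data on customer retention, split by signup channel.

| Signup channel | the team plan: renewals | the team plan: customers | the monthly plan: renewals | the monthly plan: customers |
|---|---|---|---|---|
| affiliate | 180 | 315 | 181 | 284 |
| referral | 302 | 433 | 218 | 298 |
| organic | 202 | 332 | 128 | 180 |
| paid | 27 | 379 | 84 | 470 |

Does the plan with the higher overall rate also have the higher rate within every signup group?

Yes

Affiliate: the team plan 180/315 = 57.1%, the monthly plan 181/284 = 63.7% → the monthly plan
Referral: the team plan 302/433 = 69.7%, the monthly plan 218/298 = 73.2% → the monthly plan
Organic: the team plan 202/332 = 60.8%, the monthly plan 128/180 = 71.1% → the monthly plan
Paid: the team plan 27/379 = 7.1%, the monthly plan 84/470 = 17.9% → the monthly plan
Overall: the team plan 711/1459 = 48.7%, the monthly plan 611/1232 = 49.6% → the monthly plan
The monthly plan wins overall and in every signup group — no reversal.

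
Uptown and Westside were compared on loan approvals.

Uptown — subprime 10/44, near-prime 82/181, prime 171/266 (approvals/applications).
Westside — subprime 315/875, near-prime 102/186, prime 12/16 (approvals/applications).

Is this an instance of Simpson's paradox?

Yes

Subprime: Uptown 10/44 = 22.7%, Westside 315/875 = 36.0% → Westside
Near-prime: Uptown 82/181 = 45.3%, Westside 102/186 = 54.8% → Westside
Prime: Uptown 171/266 = 64.3%, Westside 12/16 = 75.0% → Westside
Overall: Uptown 263/491 = 53.6%, Westside 429/1077 = 39.8% → Uptown
Westside wins each credit group but Uptown wins overall — the comparison reverses. Westside's applications skew toward subprime, which has a lower base rate.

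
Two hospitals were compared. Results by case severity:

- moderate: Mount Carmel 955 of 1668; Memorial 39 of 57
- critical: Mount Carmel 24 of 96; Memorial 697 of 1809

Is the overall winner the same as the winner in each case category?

No

Moderate: Mount Carmel 955/1668 = 57.3%, Memorial 39/57 = 68.4% → Memorial
Critical: Mount Carmel 24/96 = 25.0%, Memorial 697/1809 = 38.5% → Memorial
Overall: Mount Carmel 979/1764 = 55.5%, Memorial 736/1866 = 39.4% → Mount Carmel
Memorial wins each case group but Mount Carmel wins overall — the comparison reverses. Memorial's patients skew toward critical, which has a lower base rate.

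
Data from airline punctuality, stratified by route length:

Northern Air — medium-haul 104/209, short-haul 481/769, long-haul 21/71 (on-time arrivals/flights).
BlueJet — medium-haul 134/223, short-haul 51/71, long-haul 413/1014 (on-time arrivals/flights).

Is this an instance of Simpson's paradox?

Yes

Medium-haul: Northern Air 104/209 = 49.8%, BlueJet 134/223 = 60.1% → BlueJet
Short-haul: Northern Air 481/769 = 62.5%, BlueJet 51/71 = 71.8% → BlueJet
Long-haul: Northern Air 21/71 = 29.6%, BlueJet 413/1014 = 40.7% → BlueJet
Overall: Northern Air 606/1049 = 57.8%, BlueJet 598/1308 = 45.7% → Northern Air
BlueJet wins each route group but Northern Air wins overall — the comparison reverses. BlueJet's flights skew toward long-haul, which has a lower base rate.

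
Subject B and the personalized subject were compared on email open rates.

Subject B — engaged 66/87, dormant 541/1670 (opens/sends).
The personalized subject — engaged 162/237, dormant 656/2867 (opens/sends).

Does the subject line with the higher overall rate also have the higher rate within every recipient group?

Engaged: Subject B 66/87 = 75.9%, the personalized subject 162/237 = 68.4% → Subject B
Dormant: Subject B 541/1670 = 32.4%, the personalized subject 656/2867 = 22.9% → Subject B
Overall: Subject B 607/1757 = 34.5%, the personalized subject 818/3104 = 26.4% → Subject B
Subject B wins overall and in every recipient group — no reversal.

Yes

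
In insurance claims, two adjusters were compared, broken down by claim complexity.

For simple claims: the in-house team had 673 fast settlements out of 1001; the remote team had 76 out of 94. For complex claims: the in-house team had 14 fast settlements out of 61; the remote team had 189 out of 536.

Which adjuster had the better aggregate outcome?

the in-house team

Simple: the in-house team 673/1001 = 67.2%, the remote team 76/94 = 80.9% → the remote team
Complex: the in-house team 14/61 = 23.0%, the remote team 189/536 = 35.3% → the remote team
Overall: the in-house team 687/1062 = 64.7%, the remote team 265/630 = 42.1% → the in-house team
(The remote team wins every claim group but the in-house team wins overall — the remote team's claims skew toward the low-rate complex group.)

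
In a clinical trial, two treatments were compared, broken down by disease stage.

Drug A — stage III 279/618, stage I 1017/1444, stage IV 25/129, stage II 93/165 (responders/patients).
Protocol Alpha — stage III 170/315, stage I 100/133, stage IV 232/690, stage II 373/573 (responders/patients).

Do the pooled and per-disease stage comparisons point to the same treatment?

No

Stage III: Drug A 279/618 = 45.1%, Protocol Alpha 170/315 = 54.0% → Protocol Alpha
Stage I: Drug A 1017/1444 = 70.4%, Protocol Alpha 100/133 = 75.2% → Protocol Alpha
Stage IV: Drug A 25/129 = 19.4%, Protocol Alpha 232/690 = 33.6% → Protocol Alpha
Stage II: Drug A 93/165 = 56.4%, Protocol Alpha 373/573 = 65.1% → Protocol Alpha
Overall: Drug A 1414/2356 = 60.0%, Protocol Alpha 875/1711 = 51.1% → Drug A
Protocol Alpha wins each disease group but Drug A wins overall — the comparison reverses. Protocol Alpha's patients skew toward stage IV, which has a lower base rate.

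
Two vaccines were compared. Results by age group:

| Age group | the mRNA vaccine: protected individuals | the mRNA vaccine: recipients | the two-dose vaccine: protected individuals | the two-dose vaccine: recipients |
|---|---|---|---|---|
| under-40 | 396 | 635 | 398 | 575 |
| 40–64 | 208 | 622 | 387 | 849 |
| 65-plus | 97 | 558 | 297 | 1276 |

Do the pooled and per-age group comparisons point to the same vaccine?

Yes

Under-40: the mRNA vaccine 396/635 = 62.4%, the two-dose vaccine 398/575 = 69.2% → the two-dose vaccine
40–64: the mRNA vaccine 208/622 = 33.4%, the two-dose vaccine 387/849 = 45.6% → the two-dose vaccine
65-plus: the mRNA vaccine 97/558 = 17.4%, the two-dose vaccine 297/1276 = 23.3% → the two-dose vaccine
Overall: the mRNA vaccine 701/1815 = 38.6%, the two-dose vaccine 1082/2700 = 40.1% → the two-dose vaccine
The two-dose vaccine wins overall and in every age group — no reversal.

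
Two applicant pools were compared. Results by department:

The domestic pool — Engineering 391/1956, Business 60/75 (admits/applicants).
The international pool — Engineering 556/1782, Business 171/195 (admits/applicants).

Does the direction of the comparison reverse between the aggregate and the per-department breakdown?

Engineering: the domestic pool 391/1956 = 20.0%, the international pool 556/1782 = 31.2% → the international pool
Business: the domestic pool 60/75 = 80.0%, the international pool 171/195 = 87.7% → the international pool
Overall: the domestic pool 451/2031 = 22.2%, the international pool 727/1977 = 36.8% → the international pool
The international pool wins overall and in every department group — no reversal.

No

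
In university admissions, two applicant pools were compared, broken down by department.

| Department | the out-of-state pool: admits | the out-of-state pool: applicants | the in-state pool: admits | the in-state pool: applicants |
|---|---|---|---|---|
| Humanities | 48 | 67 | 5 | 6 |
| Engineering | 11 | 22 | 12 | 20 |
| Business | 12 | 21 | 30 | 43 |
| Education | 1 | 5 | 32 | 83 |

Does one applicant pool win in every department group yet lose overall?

Yes

Humanities: the out-of-state pool 48/67 = 71.6%, the in-state pool 5/6 = 83.3% → the in-state pool
Engineering: the out-of-state pool 11/22 = 50.0%, the in-state pool 12/20 = 60.0% → the in-state pool
Business: the out-of-state pool 12/21 = 57.1%, the in-state pool 30/43 = 69.8% → the in-state pool
Education: the out-of-state pool 1/5 = 20.0%, the in-state pool 32/83 = 38.6% → the in-state pool
Overall: the out-of-state pool 72/115 = 62.6%, the in-state pool 79/152 = 52.0% → the out-of-state pool
The in-state pool wins each department group but the out-of-state pool wins overall — the comparison reverses. The in-state pool's applicants skew toward Education, which has a lower base rate.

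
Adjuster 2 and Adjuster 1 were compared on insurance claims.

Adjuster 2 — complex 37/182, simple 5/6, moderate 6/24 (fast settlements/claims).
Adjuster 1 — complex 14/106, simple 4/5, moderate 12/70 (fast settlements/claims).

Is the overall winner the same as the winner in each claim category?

Yes

Complex: Adjuster 2 37/182 = 20.3%, Adjuster 1 14/106 = 13.2% → Adjuster 2
Simple: Adjuster 2 5/6 = 83.3%, Adjuster 1 4/5 = 80.0% → Adjuster 2
Moderate: Adjuster 2 6/24 = 25.0%, Adjuster 1 12/70 = 17.1% → Adjuster 2
Overall: Adjuster 2 48/212 = 22.6%, Adjuster 1 30/181 = 16.6% → Adjuster 2
Adjuster 2 wins overall and in every claim group — no reversal.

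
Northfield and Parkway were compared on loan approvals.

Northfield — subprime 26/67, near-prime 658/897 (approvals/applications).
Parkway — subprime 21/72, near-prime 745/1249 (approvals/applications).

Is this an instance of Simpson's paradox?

No

Subprime: Northfield 26/67 = 38.8%, Parkway 21/72 = 29.2% → Northfield
Near-prime: Northfield 658/897 = 73.4%, Parkway 745/1249 = 59.6% → Northfield
Overall: Northfield 684/964 = 71.0%, Parkway 766/1321 = 58.0% → Northfield
Northfield wins overall and in every credit group — no reversal.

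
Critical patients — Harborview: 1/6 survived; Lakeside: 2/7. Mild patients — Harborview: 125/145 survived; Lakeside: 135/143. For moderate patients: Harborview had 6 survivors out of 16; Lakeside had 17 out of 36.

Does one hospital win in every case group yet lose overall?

Critical: Harborview 1/6 = 16.7%, Lakeside 2/7 = 28.6% → Lakeside
Mild: Harborview 125/145 = 86.2%, Lakeside 135/143 = 94.4% → Lakeside
Moderate: Harborview 6/16 = 37.5%, Lakeside 17/36 = 47.2% → Lakeside
Overall: Harborview 132/167 = 79.0%, Lakeside 154/186 = 82.8% → Lakeside
Lakeside wins overall and in every case group — no reversal.

No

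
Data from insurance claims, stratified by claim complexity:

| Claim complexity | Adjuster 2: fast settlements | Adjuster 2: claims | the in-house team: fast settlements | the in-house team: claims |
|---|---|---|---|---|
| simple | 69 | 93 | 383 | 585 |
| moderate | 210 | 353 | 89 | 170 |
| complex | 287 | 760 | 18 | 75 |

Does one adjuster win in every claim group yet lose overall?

Yes

Simple: Adjuster 2 69/93 = 74.2%, the in-house team 383/585 = 65.5% → Adjuster 2
Moderate: Adjuster 2 210/353 = 59.5%, the in-house team 89/170 = 52.4% → Adjuster 2
Complex: Adjuster 2 287/760 = 37.8%, the in-house team 18/75 = 24.0% → Adjuster 2
Overall: Adjuster 2 566/1206 = 46.9%, the in-house team 490/830 = 59.0% → the in-house team
Adjuster 2 wins each claim group but the in-house team wins overall — the comparison reverses. Adjuster 2's claims skew toward complex, which has a lower base rate.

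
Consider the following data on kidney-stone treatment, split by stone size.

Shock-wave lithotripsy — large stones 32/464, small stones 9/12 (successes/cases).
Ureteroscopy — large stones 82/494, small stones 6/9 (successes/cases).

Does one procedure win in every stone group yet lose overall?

Large stones: shock-wave lithotripsy 32/464 = 6.9%, ureteroscopy 82/494 = 16.6% → ureteroscopy
Small stones: shock-wave lithotripsy 9/12 = 75.0%, ureteroscopy 6/9 = 66.7% → shock-wave lithotripsy
Overall: shock-wave lithotripsy 41/476 = 8.6%, ureteroscopy 88/503 = 17.5% → ureteroscopy
Neither sweeps: shock-wave lithotripsy wins 1 of 2 groups, ureteroscopy wins 1. Ureteroscopy wins overall but not every group — no Simpson reversal.

No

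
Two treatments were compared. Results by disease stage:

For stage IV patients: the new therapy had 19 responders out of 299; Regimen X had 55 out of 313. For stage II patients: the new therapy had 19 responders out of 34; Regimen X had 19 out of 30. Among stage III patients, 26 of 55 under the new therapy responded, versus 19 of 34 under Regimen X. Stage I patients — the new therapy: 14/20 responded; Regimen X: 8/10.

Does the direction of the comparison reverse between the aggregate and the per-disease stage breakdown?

No

Stage IV: the new therapy 19/299 = 6.4%, Regimen X 55/313 = 17.6% → Regimen X
Stage II: the new therapy 19/34 = 55.9%, Regimen X 19/30 = 63.3% → Regimen X
Stage III: the new therapy 26/55 = 47.3%, Regimen X 19/34 = 55.9% → Regimen X
Stage I: the new therapy 14/20 = 70.0%, Regimen X 8/10 = 80.0% → Regimen X
Overall: the new therapy 78/408 = 19.1%, Regimen X 101/387 = 26.1% → Regimen X
Regimen X wins overall and in every disease group — no reversal.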